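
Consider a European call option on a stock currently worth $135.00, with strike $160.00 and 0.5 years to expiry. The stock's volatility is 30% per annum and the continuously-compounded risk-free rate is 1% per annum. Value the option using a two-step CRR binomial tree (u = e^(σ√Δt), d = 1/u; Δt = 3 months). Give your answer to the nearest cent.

CRR parameters: u = e^(σ√Δt) = e^(0.3·√0.25) = 1.1618, d = 1/u = 0.8607
Per-period rate: rΔt = 0.01·0.25 = 0.0025, so R = e^0.0025 = 1.0025
Risk-neutral probability p = (e^0.0025 − 0.8607)/(1.1618 − 0.8607) = 0.1418/0.3011 = 0.4709
Terminal stock prices: S_uu = 182.2, S_ud = 135, S_dd = 100
Terminal payoffs (S − K): max(22.23, 0) = 22.23, max(-25, 0) = 0, max(-59.99, 0) = 0
Node u (S = 156.8): V_u = e^(−0.0025)·[0.4709·22.2309 + 0.5291·0.0000] = 10.4420
Node d (S = 116.2): V_d = e^(−0.0025)·[0.4709·0.0000 + 0.5291·0.0000] = 0.0000
Node 0 (S = 135): V_0 = e^(−0.0025)·[0.4709·10.4420 + 0.5291·0.0000] = 4.9047

$4.90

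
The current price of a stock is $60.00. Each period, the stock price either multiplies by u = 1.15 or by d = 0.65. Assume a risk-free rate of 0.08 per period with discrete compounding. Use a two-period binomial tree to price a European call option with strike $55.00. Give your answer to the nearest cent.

Risk-neutral probability p = (1 + 0.08 − 0.65)/(1.15 − 0.65) = 0.4300/0.5000 = 0.8600
Terminal stock prices: S_uu = 79.35, S_ud = 44.85, S_dd = 25.35
Terminal payoffs (S − K): max(24.35, 0) = 24.35, max(-10.15, 0) = 0, max(-29.65, 0) = 0
Node u (S = 69): V_u = 1/1.08·[0.8600·24.3500 + 0.1400·0.0000] = 19.3898
Node d (S = 39): V_d = 1/1.08·[0.8600·0.0000 + 0.1400·0.0000] = 0.0000
Node 0 (S = 60): V_0 = 1/1.08·[0.8600·19.3898 + 0.1400·0.0000] = 15.4400

$15.44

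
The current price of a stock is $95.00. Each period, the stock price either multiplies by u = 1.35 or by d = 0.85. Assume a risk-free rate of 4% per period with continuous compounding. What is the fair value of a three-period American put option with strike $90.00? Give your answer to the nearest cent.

$7.54

Risk-neutral probability p = (e^0.04 − 0.85)/(1.35 − 0.85) = 0.1908/0.5000 = 0.3816
Terminal stock prices: S_uuu = 233.7, S_uud = 147.2, S_udd = 92.66, S_ddd = 58.34
Terminal payoffs (K − S): max(-143.7, 0) = 0, max(-57.17, 0) = 0, max(-2.661, 0) = 0, max(31.66, 0) = 31.66
Node uu (S = 173.1): continuation = e^(−0.04)·[0.3816·0.0000 + 0.6184·0.0000] = 0.0000; exercise value = 0.0000 ≤ continuation, so V_uu = 0.0000
Node ud (S = 109): continuation = e^(−0.04)·[0.3816·0.0000 + 0.6184·0.0000] = 0.0000; exercise value = 0.0000 ≤ continuation, so V_ud = 0.0000
Node dd (S = 68.64): continuation = e^(−0.04)·[0.3816·0.0000 + 0.6184·31.6581] = 18.8091; exercise value = 21.3625 > continuation, so V_dd = 21.3625 (exercise)
Node u (S = 128.2): continuation = e^(−0.04)·[0.3816·0.0000 + 0.6184·0.0000] = 0.0000; exercise value = 0.0000 ≤ continuation, so V_u = 0.0000
Node d (S = 80.75): continuation = e^(−0.04)·[0.3816·0.0000 + 0.6184·21.3625] = 12.6921; exercise value = 9.2500 ≤ continuation, so V_d = 12.6921
Node 0 (S = 95): continuation = e^(−0.04)·[0.3816·0.0000 + 0.6184·12.6921] = 7.5408; exercise value = 0.0000 ≤ continuation, so V_0 = 7.5408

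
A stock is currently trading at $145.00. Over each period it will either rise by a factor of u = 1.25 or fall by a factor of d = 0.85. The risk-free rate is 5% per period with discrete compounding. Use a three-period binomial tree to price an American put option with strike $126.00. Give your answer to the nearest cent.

Risk-neutral probability p = (1 + 0.05 − 0.85)/(1.25 − 0.85) = 0.2000/0.4000 = 0.5000
Terminal stock prices: S_uuu = 283.2, S_uud = 192.6, S_udd = 131, S_ddd = 89.05
Terminal payoffs (K − S): max(-157.2, 0) = 0, max(-66.58, 0) = 0, max(-4.953, 0) = 0, max(36.95, 0) = 36.95
Node uu (S = 226.6): continuation = 1/1.05·[0.5000·0.0000 + 0.5000·0.0000] = 0.0000; exercise value = 0.0000 ≤ continuation, so V_uu = 0.0000
Node ud (S = 154.1): continuation = 1/1.05·[0.5000·0.0000 + 0.5000·0.0000] = 0.0000; exercise value = 0.0000 ≤ continuation, so V_ud = 0.0000
Node dd (S = 104.8): continuation = 1/1.05·[0.5000·0.0000 + 0.5000·36.9519] = 17.5961; exercise value = 21.2375 > continuation, so V_dd = 21.2375 (exercise)
Node u (S = 181.2): continuation = 1/1.05·[0.5000·0.0000 + 0.5000·0.0000] = 0.0000; exercise value = 0.0000 ≤ continuation, so V_u = 0.0000
Node d (S = 123.2): continuation = 1/1.05·[0.5000·0.0000 + 0.5000·21.2375] = 10.1131; exercise value = 2.7500 ≤ continuation, so V_d = 10.1131
Node 0 (S = 145): continuation = 1/1.05·[0.5000·0.0000 + 0.5000·10.1131] = 4.8158; exercise value = 0.0000 ≤ continuation, so V_0 = 4.8158

$4.82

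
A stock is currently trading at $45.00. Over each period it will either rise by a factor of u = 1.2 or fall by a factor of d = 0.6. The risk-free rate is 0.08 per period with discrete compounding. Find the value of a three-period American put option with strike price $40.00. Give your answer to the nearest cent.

Risk-neutral probability p = (1 + 0.08 − 0.6)/(1.2 − 0.6) = 0.4800/0.6000 = 0.8000
Terminal stock prices: S_uuu = 77.76, S_uud = 38.88, S_udd = 19.44, S_ddd = 9.72
Terminal payoffs (K − S): max(-37.76, 0) = 0, max(1.12, 0) = 1.12, max(20.56, 0) = 20.56, max(30.28, 0) = 30.28
Node uu (S = 64.8): continuation = 1/1.08·[0.8000·0.0000 + 0.2000·1.1200] = 0.2074; exercise value = 0.0000 ≤ continuation, so V_uu = 0.2074
Node ud (S = 32.4): continuation = 1/1.08·[0.8000·1.1200 + 0.2000·20.5600] = 4.6370; exercise value = 7.6000 > continuation, so V_ud = 7.6000 (exercise)
Node dd (S = 16.2): continuation = 1/1.08·[0.8000·20.5600 + 0.2000·30.2800] = 20.8370; exercise value = 23.8000 > continuation, so V_dd = 23.8000 (exercise)
Node u (S = 54): continuation = 1/1.08·[0.8000·0.2074 + 0.2000·7.6000] = 1.5610; exercise value = 0.0000 ≤ continuation, so V_u = 1.5610
Node d (S = 27): continuation = 1/1.08·[0.8000·7.6000 + 0.2000·23.8000] = 10.0370; exercise value = 13.0000 > continuation, so V_d = 13.0000 (exercise)
Node 0 (S = 45): continuation = 1/1.08·[0.8000·1.5610 + 0.2000·13.0000] = 3.5637; exercise value = 0.0000 ≤ continuation, so V_0 = 3.5637

$3.56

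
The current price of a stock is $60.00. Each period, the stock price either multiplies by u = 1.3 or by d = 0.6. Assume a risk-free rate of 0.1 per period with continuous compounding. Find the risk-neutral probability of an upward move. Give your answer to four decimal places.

Risk-neutral probability p = (e^0.1 − 0.6)/(1.3 − 0.6) = 0.5052/0.7000 = 0.7217

p = 0.7217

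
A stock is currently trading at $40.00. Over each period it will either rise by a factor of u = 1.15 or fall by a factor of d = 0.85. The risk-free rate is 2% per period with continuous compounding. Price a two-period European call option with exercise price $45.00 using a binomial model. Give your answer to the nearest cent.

Risk-neutral probability p = (e^0.02 − 0.85)/(1.15 − 0.85) = 0.1702/0.3000 = 0.5673
Terminal stock prices: S_uu = 52.9, S_ud = 39.1, S_dd = 28.9
Terminal payoffs (S − K): max(7.9, 0) = 7.9, max(-5.9, 0) = 0, max(-16.1, 0) = 0
Node u (S = 46): V_u = e^(−0.02)·[0.5673·7.9000 + 0.4327·0.0000] = 4.3932
Node d (S = 34): V_d = e^(−0.02)·[0.5673·0.0000 + 0.4327·0.0000] = 0.0000
Node 0 (S = 40): V_0 = e^(−0.02)·[0.5673·4.3932 + 0.4327·0.0000] = 2.4431

$2.44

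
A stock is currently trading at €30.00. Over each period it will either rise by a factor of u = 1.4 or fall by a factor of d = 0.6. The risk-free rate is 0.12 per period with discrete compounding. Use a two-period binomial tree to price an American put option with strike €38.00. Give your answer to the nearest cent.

Risk-neutral probability p = (1 + 0.12 − 0.6)/(1.4 − 0.6) = 0.5200/0.8000 = 0.6500
Terminal stock prices: S_uu = 58.8, S_ud = 25.2, S_dd = 10.8
Terminal payoffs (K − S): max(-20.8, 0) = 0, max(12.8, 0) = 12.8, max(27.2, 0) = 27.2
Node u (S = 42): continuation = 1/1.12·[0.6500·0.0000 + 0.3500·12.8000] = 4.0000; exercise value = 0.0000 ≤ continuation, so V_u = 4.0000
Node d (S = 18): continuation = 1/1.12·[0.6500·12.8000 + 0.3500·27.2000] = 15.9286; exercise value = 20.0000 > continuation, so V_d = 20.0000 (exercise)
Node 0 (S = 30): continuation = 1/1.12·[0.6500·4.0000 + 0.3500·20.0000] = 8.5714; exercise value = 8.0000 ≤ continuation, so V_0 = 8.5714

€8.57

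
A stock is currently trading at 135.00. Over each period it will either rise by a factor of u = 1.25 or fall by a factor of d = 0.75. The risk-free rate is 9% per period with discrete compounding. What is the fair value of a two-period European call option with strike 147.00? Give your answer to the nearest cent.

Risk-neutral probability p = (1 + 0.09 − 0.75)/(1.25 − 0.75) = 0.3400/0.5000 = 0.6800
Terminal stock prices: S_uu = 210.9, S_ud = 126.6, S_dd = 75.94
Terminal payoffs (S − K): max(63.94, 0) = 63.94, max(-20.44, 0) = 0, max(-71.06, 0) = 0
Node u (S = 168.8): V_u = 1/1.09·[0.6800·63.9375 + 0.3200·0.0000] = 39.8876
Node d (S = 101.2): V_d = 1/1.09·[0.6800·0.0000 + 0.3200·0.0000] = 0.0000
Node 0 (S = 135): V_0 = 1/1.09·[0.6800·39.8876 + 0.3200·0.0000] = 24.8840

24.88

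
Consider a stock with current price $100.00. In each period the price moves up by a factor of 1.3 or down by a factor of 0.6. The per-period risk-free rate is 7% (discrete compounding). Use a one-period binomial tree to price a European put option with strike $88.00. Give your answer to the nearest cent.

Risk-neutral probability p = (1 + 0.07 − 0.6)/(1.3 − 0.6) = 0.4700/0.7000 = 0.6714
Terminal stock prices: S_u = 130, S_d = 60
Terminal payoffs (K − S): max(-42, 0) = 0, max(28, 0) = 28
Node 0 (S = 100): V_0 = 1/1.07·[0.6714·0.0000 + 0.3286·28.0000] = 8.5981

$8.60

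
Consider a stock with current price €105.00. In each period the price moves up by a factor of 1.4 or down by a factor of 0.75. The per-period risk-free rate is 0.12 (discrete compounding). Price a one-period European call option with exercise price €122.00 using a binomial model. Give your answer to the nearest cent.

€12.71

Risk-neutral probability p = (1 + 0.12 − 0.75)/(1.4 − 0.75) = 0.3700/0.6500 = 0.5692
Terminal stock prices: S_u = 147, S_d = 78.75
Terminal payoffs (S − K): max(25, 0) = 25, max(-43.25, 0) = 0
Node 0 (S = 105): V_0 = 1/1.12·[0.5692·25.0000 + 0.4308·0.0000] = 12.7060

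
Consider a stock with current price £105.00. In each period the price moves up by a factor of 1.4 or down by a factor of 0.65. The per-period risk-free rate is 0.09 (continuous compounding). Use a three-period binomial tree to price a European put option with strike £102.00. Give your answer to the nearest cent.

Risk-neutral probability p = (e^0.09 − 0.65)/(1.4 − 0.65) = 0.4442/0.7500 = 0.5922
Terminal stock prices: S_uuu = 288.1, S_uud = 133.8, S_udd = 62.11, S_ddd = 28.84
Terminal payoffs (K − S): max(-186.1, 0) = 0, max(-31.77, 0) = 0, max(39.89, 0) = 39.89, max(73.16, 0) = 73.16
Node uu (S = 205.8): V_uu = e^(−0.09)·[0.5922·0.0000 + 0.4078·0.0000] = 0.0000
Node ud (S = 95.55): V_ud = e^(−0.09)·[0.5922·0.0000 + 0.4078·39.8925] = 14.8668
Node dd (S = 44.36): V_dd = e^(−0.09)·[0.5922·39.8925 + 0.4078·73.1644] = 48.8585
Node u (S = 147): V_u = e^(−0.09)·[0.5922·0.0000 + 0.4078·14.8668] = 5.5404
Node d (S = 68.25): V_d = e^(−0.09)·[0.5922·14.8668 + 0.4078·48.8585] = 26.2550
Node 0 (S = 105): V_0 = e^(−0.09)·[0.5922·5.5404 + 0.4078·26.2550] = 12.7833

£12.78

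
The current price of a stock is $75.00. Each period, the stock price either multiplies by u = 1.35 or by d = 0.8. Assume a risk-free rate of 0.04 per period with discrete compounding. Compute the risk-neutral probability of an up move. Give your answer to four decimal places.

p = 0.4364

Risk-neutral probability p = (1 + 0.04 − 0.8)/(1.35 − 0.8) = 0.2400/0.5500 = 0.4364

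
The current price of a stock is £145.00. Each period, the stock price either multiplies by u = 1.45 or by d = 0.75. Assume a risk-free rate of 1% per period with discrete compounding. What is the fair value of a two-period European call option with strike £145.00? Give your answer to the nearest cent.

Risk-neutral probability p = (1 + 0.01 − 0.75)/(1.45 − 0.75) = 0.2600/0.7000 = 0.3714
Terminal stock prices: S_uu = 304.9, S_ud = 157.7, S_dd = 81.56
Terminal payoffs (S − K): max(159.9, 0) = 159.9, max(12.69, 0) = 12.69, max(-63.44, 0) = 0
Node u (S = 210.2): V_u = 1/1.01·[0.3714·159.8625 + 0.6286·12.6875] = 66.6856
Node d (S = 108.8): V_d = 1/1.01·[0.3714·12.6875 + 0.6286·0.0000] = 4.6658
Node 0 (S = 145): V_0 = 1/1.01·[0.3714·66.6856 + 0.6286·4.6658] = 27.4275

£27.43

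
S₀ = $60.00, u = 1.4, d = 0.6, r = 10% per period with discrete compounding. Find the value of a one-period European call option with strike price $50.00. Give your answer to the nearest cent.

Risk-neutral probability p = (1 + 0.1 − 0.6)/(1.4 − 0.6) = 0.5000/0.8000 = 0.6250
Terminal stock prices: S_u = 84, S_d = 36
Terminal payoffs (S − K): max(34, 0) = 34, max(-14, 0) = 0
Node 0 (S = 60): V_0 = 1/1.1·[0.6250·34.0000 + 0.3750·0.0000] = 19.3182

$19.32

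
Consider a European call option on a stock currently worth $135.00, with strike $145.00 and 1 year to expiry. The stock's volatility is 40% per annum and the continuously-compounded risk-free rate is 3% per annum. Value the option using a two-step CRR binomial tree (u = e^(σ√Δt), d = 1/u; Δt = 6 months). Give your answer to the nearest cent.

CRR parameters: u = e^(σ√Δt) = e^(0.4·√0.5) = 1.3269, d = 1/u = 0.7536
Per-period rate: rΔt = 0.03·0.5 = 0.015, so R = e^0.015 = 1.0151
Risk-neutral probability p = (e^0.015 − 0.7536)/(1.3269 − 0.7536) = 0.2615/0.5733 = 0.4561
Terminal stock prices: S_uu = 237.7, S_ud = 135, S_dd = 76.68
Terminal payoffs (S − K): max(92.69, 0) = 92.69, max(-10, 0) = 0, max(-68.32, 0) = 0
Node u (S = 179.1): V_u = e^(−0.015)·[0.4561·92.6883 + 0.5439·0.0000] = 41.6476
Node d (S = 101.7): V_d = e^(−0.015)·[0.4561·0.0000 + 0.5439·0.0000] = 0.0000
Node 0 (S = 135): V_0 = e^(−0.015)·[0.4561·41.6476 + 0.5439·0.0000] = 18.7135

$18.71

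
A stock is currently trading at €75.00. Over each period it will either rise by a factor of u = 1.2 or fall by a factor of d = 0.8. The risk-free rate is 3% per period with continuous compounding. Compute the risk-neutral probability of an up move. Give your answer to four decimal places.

p = 0.5761

Risk-neutral probability p = (e^0.03 − 0.8)/(1.2 − 0.8) = 0.2305/0.4000 = 0.5761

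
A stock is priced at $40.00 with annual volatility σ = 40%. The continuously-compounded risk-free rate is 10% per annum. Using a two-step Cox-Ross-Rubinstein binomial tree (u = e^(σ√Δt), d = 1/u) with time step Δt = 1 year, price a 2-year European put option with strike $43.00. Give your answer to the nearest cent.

$5.76

CRR parameters: u = e^(σ√Δt) = e^(0.4·√1) = 1.4918, d = 1/u = 0.6703
Per-period rate: rΔt = 0.1·1 = 0.1, so R = e^0.1 = 1.1052
Risk-neutral probability p = (e^0.1 − 0.6703)/(1.4918 − 0.6703) = 0.4349/0.8215 = 0.5293
Terminal stock prices: S_uu = 89.02, S_ud = 40, S_dd = 17.97
Terminal payoffs (K − S): max(-46.02, 0) = 0, max(3, 0) = 3, max(25.03, 0) = 25.03
Node u (S = 59.67): V_u = e^(−0.1)·[0.5293·0.0000 + 0.4707·3.0000] = 1.2776
Node d (S = 26.81): V_d = e^(−0.1)·[0.5293·3.0000 + 0.4707·25.0268] = 12.0952
Node 0 (S = 40): V_0 = e^(−0.1)·[0.5293·1.2776 + 0.4707·12.0952] = 5.7630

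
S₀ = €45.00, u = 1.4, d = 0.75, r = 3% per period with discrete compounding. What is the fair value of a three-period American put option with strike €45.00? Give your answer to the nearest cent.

€8.46

Risk-neutral probability p = (1 + 0.03 − 0.75)/(1.4 − 0.75) = 0.2800/0.6500 = 0.4308
Terminal stock prices: S_uuu = 123.5, S_uud = 66.15, S_udd = 35.44, S_ddd = 18.98
Terminal payoffs (K − S): max(-78.48, 0) = 0, max(-21.15, 0) = 0, max(9.563, 0) = 9.563, max(26.02, 0) = 26.02
Node uu (S = 88.2): continuation = 1/1.03·[0.4308·0.0000 + 0.5692·0.0000] = 0.0000; exercise value = 0.0000 ≤ continuation, so V_uu = 0.0000
Node ud (S = 47.25): continuation = 1/1.03·[0.4308·0.0000 + 0.5692·9.5625] = 5.2847; exercise value = 0.0000 ≤ continuation, so V_ud = 5.2847
Node dd (S = 25.31): continuation = 1/1.03·[0.4308·9.5625 + 0.5692·26.0156] = 18.3768; exercise value = 19.6875 > continuation, so V_dd = 19.6875 (exercise)
Node u (S = 63): continuation = 1/1.03·[0.4308·0.0000 + 0.5692·5.2847] = 2.9206; exercise value = 0.0000 ≤ continuation, so V_u = 2.9206
Node d (S = 33.75): continuation = 1/1.03·[0.4308·5.2847 + 0.5692·19.6875] = 13.0905; exercise value = 11.2500 ≤ continuation, so V_d = 13.0905
Node 0 (S = 45): continuation = 1/1.03·[0.4308·2.9206 + 0.5692·13.0905] = 8.4560; exercise value = 0.0000 ≤ continuation, so V_0 = 8.4560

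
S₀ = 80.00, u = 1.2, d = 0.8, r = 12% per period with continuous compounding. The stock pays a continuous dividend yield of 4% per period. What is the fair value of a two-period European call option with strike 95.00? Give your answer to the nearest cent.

Per-period risk-free factor R = e^0.12 = 1.1275; dividend-adjusted growth = e^(0.12−0.04) = 1.0833.
Risk-neutral probability p = (1.0833 − 0.8)/(1.2 − 0.8) = 0.2833/0.4000 = 0.7082
Terminal stock prices: S_uu = 115.2, S_ud = 76.8, S_dd = 51.2
Terminal payoffs (S − K): max(20.2, 0) = 20.2, max(-18.2, 0) = 0, max(-43.8, 0) = 0
Node u (S = 96): V_u = e^(−0.12)·[0.7082·20.2000 + 0.2918·0.0000] = 12.6883
Node d (S = 64): V_d = e^(−0.12)·[0.7082·0.0000 + 0.2918·0.0000] = 0.0000
Node 0 (S = 80): V_0 = e^(−0.12)·[0.7082·12.6883 + 0.2918·0.0000] = 7.9699

7.97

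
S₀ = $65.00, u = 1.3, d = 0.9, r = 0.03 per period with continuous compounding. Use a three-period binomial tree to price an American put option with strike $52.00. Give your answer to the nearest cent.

$1.29

Risk-neutral probability p = (e^0.03 − 0.9)/(1.3 − 0.9) = 0.1305/0.4000 = 0.3261
Terminal stock prices: S_uuu = 142.8, S_uud = 98.87, S_udd = 68.45, S_ddd = 47.39
Terminal payoffs (K − S): max(-90.81, 0) = 0, max(-46.87, 0) = 0, max(-16.45, 0) = 0, max(4.615, 0) = 4.615
Node uu (S = 109.9): continuation = e^(−0.03)·[0.3261·0.0000 + 0.6739·0.0000] = 0.0000; exercise value = 0.0000 ≤ continuation, so V_uu = 0.0000
Node ud (S = 76.05): continuation = e^(−0.03)·[0.3261·0.0000 + 0.6739·0.0000] = 0.0000; exercise value = 0.0000 ≤ continuation, so V_ud = 0.0000
Node dd (S = 52.65): continuation = e^(−0.03)·[0.3261·0.0000 + 0.6739·4.6150] = 3.0180; exercise value = 0.0000 ≤ continuation, so V_dd = 3.0180
Node u (S = 84.5): continuation = e^(−0.03)·[0.3261·0.0000 + 0.6739·0.0000] = 0.0000; exercise value = 0.0000 ≤ continuation, so V_u = 0.0000
Node d (S = 58.5): continuation = e^(−0.03)·[0.3261·0.0000 + 0.6739·3.0180] = 1.9736; exercise value = 0.0000 ≤ continuation, so V_d = 1.9736
Node 0 (S = 65): continuation = e^(−0.03)·[0.3261·0.0000 + 0.6739·1.9736] = 1.2906; exercise value = 0.0000 ≤ continuation, so V_0 = 1.2906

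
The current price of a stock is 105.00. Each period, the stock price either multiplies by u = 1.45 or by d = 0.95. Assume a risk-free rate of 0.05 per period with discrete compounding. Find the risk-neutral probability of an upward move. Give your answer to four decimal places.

Risk-neutral probability p = (1 + 0.05 − 0.95)/(1.45 − 0.95) = 0.1000/0.5000 = 0.2000

p = 0.2000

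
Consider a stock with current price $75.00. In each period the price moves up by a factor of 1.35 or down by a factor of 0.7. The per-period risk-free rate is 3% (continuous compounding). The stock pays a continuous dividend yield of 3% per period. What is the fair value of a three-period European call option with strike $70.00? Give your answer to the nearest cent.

Per-period risk-free factor R = e^0.03 = 1.0305; dividend-adjusted growth = e^(0.03−0.03) = 1.0000.
Risk-neutral probability p = (1.0000 − 0.7)/(1.35 − 0.7) = 0.3000/0.6500 = 0.4615
Terminal stock prices: S_uuu = 184.5, S_uud = 95.68, S_udd = 49.61, S_ddd = 25.72
Terminal payoffs (S − K): max(114.5, 0) = 114.5, max(25.68, 0) = 25.68, max(-20.39, 0) = 0, max(-44.28, 0) = 0
Node uu (S = 136.7): V_uu = e^(−0.03)·[0.4615·114.5281 + 0.5385·25.6813] = 64.7166
Node ud (S = 70.88): V_ud = e^(−0.03)·[0.4615·25.6813 + 0.5385·0.0000] = 11.5026
Node dd (S = 36.75): V_dd = e^(−0.03)·[0.4615·0.0000 + 0.5385·0.0000] = 0.0000
Node u (S = 101.2): V_u = e^(−0.03)·[0.4615·64.7166 + 0.5385·11.5026] = 34.9971
Node d (S = 52.5): V_d = e^(−0.03)·[0.4615·11.5026 + 0.5385·0.0000] = 5.1520
Node 0 (S = 75): V_0 = e^(−0.03)·[0.4615·34.9971 + 0.5385·5.1520] = 18.3673

$18.37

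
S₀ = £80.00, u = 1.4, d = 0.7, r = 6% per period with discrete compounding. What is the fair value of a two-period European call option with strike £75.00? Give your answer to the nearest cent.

Risk-neutral probability p = (1 + 0.06 − 0.7)/(1.4 − 0.7) = 0.3600/0.7000 = 0.5143
Terminal stock prices: S_uu = 156.8, S_ud = 78.4, S_dd = 39.2
Terminal payoffs (S − K): max(81.8, 0) = 81.8, max(3.4, 0) = 3.4, max(-35.8, 0) = 0
Node u (S = 112): V_u = 1/1.06·[0.5143·81.8000 + 0.4857·3.4000] = 41.2453
Node d (S = 56): V_d = 1/1.06·[0.5143·3.4000 + 0.4857·0.0000] = 1.6496
Node 0 (S = 80): V_0 = 1/1.06·[0.5143·41.2453 + 0.4857·1.6496] = 20.7671

£20.77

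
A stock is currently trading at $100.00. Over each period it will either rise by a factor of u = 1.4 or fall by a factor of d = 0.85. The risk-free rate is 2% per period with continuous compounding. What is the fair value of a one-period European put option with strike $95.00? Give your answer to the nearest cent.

$6.77

Risk-neutral probability p = (e^0.02 − 0.85)/(1.4 − 0.85) = 0.1702/0.5500 = 0.3095
Terminal stock prices: S_u = 140, S_d = 85
Terminal payoffs (K − S): max(-45, 0) = 0, max(10, 0) = 10
Node 0 (S = 100): V_0 = e^(−0.02)·[0.3095·0.0000 + 0.6905·10.0000] = 6.7687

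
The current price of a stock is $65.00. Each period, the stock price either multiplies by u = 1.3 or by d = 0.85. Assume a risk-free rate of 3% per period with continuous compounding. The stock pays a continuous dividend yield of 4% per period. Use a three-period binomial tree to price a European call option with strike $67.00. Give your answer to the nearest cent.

$6.91

Per-period risk-free factor R = e^0.03 = 1.0305; dividend-adjusted growth = e^(0.03−0.04) = 0.9900.
Risk-neutral probability p = (0.9900 − 0.85)/(1.3 − 0.85) = 0.1400/0.4500 = 0.3112
Terminal stock prices: S_uuu = 142.8, S_uud = 93.37, S_udd = 61.05, S_ddd = 39.92
Terminal payoffs (S − K): max(75.81, 0) = 75.81, max(26.37, 0) = 26.37, max(-5.949, 0) = 0, max(-27.08, 0) = 0
Node uu (S = 109.9): V_uu = e^(−0.03)·[0.3112·75.8050 + 0.6888·26.3725] = 40.5229
Node ud (S = 71.83): V_ud = e^(−0.03)·[0.3112·26.3725 + 0.6888·0.0000] = 7.9651
Node dd (S = 46.96): V_dd = e^(−0.03)·[0.3112·0.0000 + 0.6888·0.0000] = 0.0000
Node u (S = 84.5): V_u = e^(−0.03)·[0.3112·40.5229 + 0.6888·7.9651] = 17.5629
Node d (S = 55.25): V_d = e^(−0.03)·[0.3112·7.9651 + 0.6888·0.0000] = 2.4057
Node 0 (S = 65): V_0 = e^(−0.03)·[0.3112·17.5629 + 0.6888·2.4057] = 6.9124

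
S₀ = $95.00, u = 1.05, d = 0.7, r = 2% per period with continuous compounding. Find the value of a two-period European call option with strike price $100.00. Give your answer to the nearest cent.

$3.81

Risk-neutral probability p = (e^0.02 − 0.7)/(1.05 − 0.7) = 0.3202/0.3500 = 0.9149
Terminal stock prices: S_uu = 104.7, S_ud = 69.82, S_dd = 46.55
Terminal payoffs (S − K): max(4.737, 0) = 4.737, max(-30.18, 0) = 0, max(-53.45, 0) = 0
Node u (S = 99.75): V_u = e^(−0.02)·[0.9149·4.7375 + 0.0851·0.0000] = 4.2483
Node d (S = 66.5): V_d = e^(−0.02)·[0.9149·0.0000 + 0.0851·0.0000] = 0.0000
Node 0 (S = 95): V_0 = e^(−0.02)·[0.9149·4.2483 + 0.0851·0.0000] = 3.8097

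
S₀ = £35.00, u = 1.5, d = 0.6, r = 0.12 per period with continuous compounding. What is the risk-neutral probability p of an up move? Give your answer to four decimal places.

p = 0.5861

Risk-neutral probability p = (e^0.12 − 0.6)/(1.5 − 0.6) = 0.5275/0.9000 = 0.5861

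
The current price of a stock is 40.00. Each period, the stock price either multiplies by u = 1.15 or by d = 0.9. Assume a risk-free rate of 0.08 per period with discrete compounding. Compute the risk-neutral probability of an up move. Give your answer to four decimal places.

Risk-neutral probability p = (1 + 0.08 − 0.9)/(1.15 − 0.9) = 0.1800/0.2500 = 0.7200

p = 0.7200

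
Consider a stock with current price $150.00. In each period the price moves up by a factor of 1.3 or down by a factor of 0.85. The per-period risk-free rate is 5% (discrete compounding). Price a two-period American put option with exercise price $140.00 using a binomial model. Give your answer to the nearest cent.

Risk-neutral probability p = (1 + 0.05 − 0.85)/(1.3 − 0.85) = 0.2000/0.4500 = 0.4444
Terminal stock prices: S_uu = 253.5, S_ud = 165.8, S_dd = 108.4
Terminal payoffs (K − S): max(-113.5, 0) = 0, max(-25.75, 0) = 0, max(31.63, 0) = 31.63
Node u (S = 195): continuation = 1/1.05·[0.4444·0.0000 + 0.5556·0.0000] = 0.0000; exercise value = 0.0000 ≤ continuation, so V_u = 0.0000
Node d (S = 127.5): continuation = 1/1.05·[0.4444·0.0000 + 0.5556·31.6250] = 16.7328; exercise value = 12.5000 ≤ continuation, so V_d = 16.7328
Node 0 (S = 150): continuation = 1/1.05·[0.4444·0.0000 + 0.5556·16.7328] = 8.8533; exercise value = 0.0000 ≤ continuation, so V_0 = 8.8533

$8.85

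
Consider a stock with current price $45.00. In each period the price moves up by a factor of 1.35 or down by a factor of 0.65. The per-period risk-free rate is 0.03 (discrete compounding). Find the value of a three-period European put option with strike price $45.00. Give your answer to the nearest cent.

$8.88

Risk-neutral probability p = (1 + 0.03 − 0.65)/(1.35 − 0.65) = 0.3800/0.7000 = 0.5429
Terminal stock prices: S_uuu = 110.7, S_uud = 53.31, S_udd = 25.67, S_ddd = 12.36
Terminal payoffs (K − S): max(-65.72, 0) = 0, max(-8.308, 0) = 0, max(19.33, 0) = 19.33, max(32.64, 0) = 32.64
Node uu (S = 82.01): V_uu = 1/1.03·[0.5429·0.0000 + 0.4571·0.0000] = 0.0000
Node ud (S = 39.49): V_ud = 1/1.03·[0.5429·0.0000 + 0.4571·19.3331] = 8.5806
Node dd (S = 19.01): V_dd = 1/1.03·[0.5429·19.3331 + 0.4571·32.6419] = 24.6768
Node u (S = 60.75): V_u = 1/1.03·[0.5429·0.0000 + 0.4571·8.5806] = 3.8083
Node d (S = 29.25): V_d = 1/1.03·[0.5429·8.5806 + 0.4571·24.6768] = 15.4746
Node 0 (S = 45): V_0 = 1/1.03·[0.5429·3.8083 + 0.4571·15.4746] = 8.8752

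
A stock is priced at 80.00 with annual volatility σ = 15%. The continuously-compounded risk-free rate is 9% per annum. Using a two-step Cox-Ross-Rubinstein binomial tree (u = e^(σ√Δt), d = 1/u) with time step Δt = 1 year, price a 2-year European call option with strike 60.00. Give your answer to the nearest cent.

CRR parameters: u = e^(σ√Δt) = e^(0.15·√1) = 1.1618, d = 1/u = 0.8607
Per-period rate: rΔt = 0.09·1 = 0.09, so R = e^0.09 = 1.0942
Risk-neutral probability p = (e^0.09 − 0.8607)/(1.1618 − 0.8607) = 0.2335/0.3011 = 0.7753
Terminal stock prices: S_uu = 108, S_ud = 80, S_dd = 59.27
Terminal payoffs (S − K): max(47.99, 0) = 47.99, max(20, 0) = 20, max(-0.7345, 0) = 0
Node u (S = 92.95): V_u = e^(−0.09)·[0.7753·47.9887 + 0.2247·20.0000] = 38.1109
Node d (S = 68.86): V_d = e^(−0.09)·[0.7753·20.0000 + 0.2247·0.0000] = 14.1716
Node 0 (S = 80): V_0 = e^(−0.09)·[0.7753·38.1109 + 0.2247·14.1716] = 29.9148

29.91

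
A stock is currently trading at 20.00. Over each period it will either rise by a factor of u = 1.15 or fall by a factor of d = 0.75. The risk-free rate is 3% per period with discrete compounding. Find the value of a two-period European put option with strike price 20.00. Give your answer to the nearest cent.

Risk-neutral probability p = (1 + 0.03 − 0.75)/(1.15 − 0.75) = 0.2800/0.4000 = 0.7000
Terminal stock prices: S_uu = 26.45, S_ud = 17.25, S_dd = 11.25
Terminal payoffs (K − S): max(-6.45, 0) = 0, max(2.75, 0) = 2.75, max(8.75, 0) = 8.75
Node u (S = 23): V_u = 1/1.03·[0.7000·0.0000 + 0.3000·2.7500] = 0.8010
Node d (S = 15): V_d = 1/1.03·[0.7000·2.7500 + 0.3000·8.7500] = 4.4175
Node 0 (S = 20): V_0 = 1/1.03·[0.7000·0.8010 + 0.3000·4.4175] = 1.8310

1.83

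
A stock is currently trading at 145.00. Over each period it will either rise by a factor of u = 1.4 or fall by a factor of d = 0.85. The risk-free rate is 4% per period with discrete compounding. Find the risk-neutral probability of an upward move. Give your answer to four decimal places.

Risk-neutral probability p = (1 + 0.04 − 0.85)/(1.4 − 0.85) = 0.1900/0.5500 = 0.3455

p = 0.3455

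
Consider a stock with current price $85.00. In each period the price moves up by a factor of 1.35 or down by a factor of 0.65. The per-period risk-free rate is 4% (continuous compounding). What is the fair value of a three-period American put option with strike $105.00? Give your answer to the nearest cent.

$28.56

Risk-neutral probability p = (e^0.04 − 0.65)/(1.35 − 0.65) = 0.3908/0.7000 = 0.5583
Terminal stock prices: S_uuu = 209.1, S_uud = 100.7, S_udd = 48.48, S_ddd = 23.34
Terminal payoffs (K − S): max(-104.1, 0) = 0, max(4.307, 0) = 4.307, max(56.52, 0) = 56.52, max(81.66, 0) = 81.66
Node uu (S = 154.9): continuation = e^(−0.04)·[0.5583·0.0000 + 0.4417·4.3069] = 1.8278; exercise value = 0.0000 ≤ continuation, so V_uu = 1.8278
Node ud (S = 74.59): continuation = e^(−0.04)·[0.5583·4.3069 + 0.4417·56.5181] = 26.2954; exercise value = 30.4125 > continuation, so V_ud = 30.4125 (exercise)
Node dd (S = 35.91): continuation = e^(−0.04)·[0.5583·56.5181 + 0.4417·81.6569] = 64.9704; exercise value = 69.0875 > continuation, so V_dd = 69.0875 (exercise)
Node u (S = 114.8): continuation = e^(−0.04)·[0.5583·1.8278 + 0.4417·30.4125] = 13.8869; exercise value = 0.0000 ≤ continuation, so V_u = 13.8869
Node d (S = 55.25): continuation = e^(−0.04)·[0.5583·30.4125 + 0.4417·69.0875] = 45.6329; exercise value = 49.7500 > continuation, so V_d = 49.7500 (exercise)
Node 0 (S = 85): continuation = e^(−0.04)·[0.5583·13.8869 + 0.4417·49.7500] = 28.5619; exercise value = 20.0000 ≤ continuation, so V_0 = 28.5619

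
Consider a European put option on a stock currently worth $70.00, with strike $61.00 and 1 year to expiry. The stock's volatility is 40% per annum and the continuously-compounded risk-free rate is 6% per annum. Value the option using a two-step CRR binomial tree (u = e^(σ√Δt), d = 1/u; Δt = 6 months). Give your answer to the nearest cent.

$5.35

CRR parameters: u = e^(σ√Δt) = e^(0.4·√0.5) = 1.3269, d = 1/u = 0.7536
Per-period rate: rΔt = 0.06·0.5 = 0.03, so R = e^0.03 = 1.0305
Risk-neutral probability p = (e^0.03 − 0.7536)/(1.3269 − 0.7536) = 0.2768/0.5733 = 0.4829
Terminal stock prices: S_uu = 123.2, S_ud = 70, S_dd = 39.76
Terminal payoffs (K − S): max(-62.25, 0) = 0, max(-9, 0) = 0, max(21.24, 0) = 21.24
Node u (S = 92.88): V_u = e^(−0.03)·[0.4829·0.0000 + 0.5171·0.0000] = 0.0000
Node d (S = 52.75): V_d = e^(−0.03)·[0.4829·0.0000 + 0.5171·21.2421] = 10.6600
Node 0 (S = 70): V_0 = e^(−0.03)·[0.4829·0.0000 + 0.5171·10.6600] = 5.3496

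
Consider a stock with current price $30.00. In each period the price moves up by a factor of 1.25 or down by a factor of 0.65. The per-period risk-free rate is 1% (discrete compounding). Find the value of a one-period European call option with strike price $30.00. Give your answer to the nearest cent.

Risk-neutral probability p = (1 + 0.01 − 0.65)/(1.25 − 0.65) = 0.3600/0.6000 = 0.6000
Terminal stock prices: S_u = 37.5, S_d = 19.5
Terminal payoffs (S − K): max(7.5, 0) = 7.5, max(-10.5, 0) = 0
Node 0 (S = 30): V_0 = 1/1.01·[0.6000·7.5000 + 0.4000·0.0000] = 4.4554

$4.46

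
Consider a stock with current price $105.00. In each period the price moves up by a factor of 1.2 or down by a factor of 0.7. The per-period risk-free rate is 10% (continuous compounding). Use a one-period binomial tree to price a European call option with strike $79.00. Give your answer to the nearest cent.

Risk-neutral probability p = (e^0.1 − 0.7)/(1.2 − 0.7) = 0.4052/0.5000 = 0.8103
Terminal stock prices: S_u = 126, S_d = 73.5
Terminal payoffs (S − K): max(47, 0) = 47, max(-5.5, 0) = 0
Node 0 (S = 105): V_0 = e^(−0.1)·[0.8103·47.0000 + 0.1897·0.0000] = 34.4617

$34.46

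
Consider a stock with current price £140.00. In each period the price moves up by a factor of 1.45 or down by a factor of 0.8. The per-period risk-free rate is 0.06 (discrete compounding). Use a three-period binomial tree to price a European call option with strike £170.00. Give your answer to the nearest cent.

Risk-neutral probability p = (1 + 0.06 − 0.8)/(1.45 − 0.8) = 0.2600/0.6500 = 0.4000
Terminal stock prices: S_uuu = 426.8, S_uud = 235.5, S_udd = 129.9, S_ddd = 71.68
Terminal payoffs (S − K): max(256.8, 0) = 256.8, max(65.48, 0) = 65.48, max(-40.08, 0) = 0, max(-98.32, 0) = 0
Node uu (S = 294.4): V_uu = 1/1.06·[0.4000·256.8075 + 0.6000·65.4800] = 133.9726
Node ud (S = 162.4): V_ud = 1/1.06·[0.4000·65.4800 + 0.6000·0.0000] = 24.7094
Node dd (S = 89.6): V_dd = 1/1.06·[0.4000·0.0000 + 0.6000·0.0000] = 0.0000
Node u (S = 203): V_u = 1/1.06·[0.4000·133.9726 + 0.6000·24.7094] = 64.5422
Node d (S = 112): V_d = 1/1.06·[0.4000·24.7094 + 0.6000·0.0000] = 9.3243
Node 0 (S = 140): V_0 = 1/1.06·[0.4000·64.5422 + 0.6000·9.3243] = 29.6335

£29.63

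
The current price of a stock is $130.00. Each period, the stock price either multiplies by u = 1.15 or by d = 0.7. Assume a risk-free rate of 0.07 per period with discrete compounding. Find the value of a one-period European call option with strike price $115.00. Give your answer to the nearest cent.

$26.51

Risk-neutral probability p = (1 + 0.07 − 0.7)/(1.15 − 0.7) = 0.3700/0.4500 = 0.8222
Terminal stock prices: S_u = 149.5, S_d = 91
Terminal payoffs (S − K): max(34.5, 0) = 34.5, max(-24, 0) = 0
Node 0 (S = 130): V_0 = 1/1.07·[0.8222·34.5000 + 0.1778·0.0000] = 26.5109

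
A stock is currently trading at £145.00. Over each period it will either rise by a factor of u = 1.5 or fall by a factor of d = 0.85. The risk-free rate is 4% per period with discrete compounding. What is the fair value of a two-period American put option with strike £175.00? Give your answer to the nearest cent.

£35.21

Risk-neutral probability p = (1 + 0.04 − 0.85)/(1.5 − 0.85) = 0.1900/0.6500 = 0.2923
Terminal stock prices: S_uu = 326.2, S_ud = 184.9, S_dd = 104.8
Terminal payoffs (K − S): max(-151.2, 0) = 0, max(-9.875, 0) = 0, max(70.24, 0) = 70.24
Node u (S = 217.5): continuation = 1/1.04·[0.2923·0.0000 + 0.7077·0.0000] = 0.0000; exercise value = 0.0000 ≤ continuation, so V_u = 0.0000
Node d (S = 123.2): continuation = 1/1.04·[0.2923·0.0000 + 0.7077·70.2375] = 47.7947; exercise value = 51.7500 > continuation, so V_d = 51.7500 (exercise)
Node 0 (S = 145): continuation = 1/1.04·[0.2923·0.0000 + 0.7077·51.7500] = 35.2145; exercise value = 30.0000 ≤ continuation, so V_0 = 35.2145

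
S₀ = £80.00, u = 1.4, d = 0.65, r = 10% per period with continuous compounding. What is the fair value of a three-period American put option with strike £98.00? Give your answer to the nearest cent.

Risk-neutral probability p = (e^0.1 − 0.65)/(1.4 − 0.65) = 0.4552/0.7500 = 0.6069
Terminal stock prices: S_uuu = 219.5, S_uud = 101.9, S_udd = 47.32, S_ddd = 21.97
Terminal payoffs (K − S): max(-121.5, 0) = 0, max(-3.92, 0) = 0, max(50.68, 0) = 50.68, max(76.03, 0) = 76.03
Node uu (S = 156.8): continuation = e^(−0.1)·[0.6069·0.0000 + 0.3931·0.0000] = 0.0000; exercise value = 0.0000 ≤ continuation, so V_uu = 0.0000
Node ud (S = 72.8): continuation = e^(−0.1)·[0.6069·0.0000 + 0.3931·50.6800] = 18.0267; exercise value = 25.2000 > continuation, so V_ud = 25.2000 (exercise)
Node dd (S = 33.8): continuation = e^(−0.1)·[0.6069·50.6800 + 0.3931·76.0300] = 54.8741; exercise value = 64.2000 > continuation, so V_dd = 64.2000 (exercise)
Node u (S = 112): continuation = e^(−0.1)·[0.6069·0.0000 + 0.3931·25.2000] = 8.9636; exercise value = 0.0000 ≤ continuation, so V_u = 8.9636
Node d (S = 52): continuation = e^(−0.1)·[0.6069·25.2000 + 0.3931·64.2000] = 36.6741; exercise value = 46.0000 > continuation, so V_d = 46.0000 (exercise)
Node 0 (S = 80): continuation = e^(−0.1)·[0.6069·8.9636 + 0.3931·46.0000] = 21.2843; exercise value = 18.0000 ≤ continuation, so V_0 = 21.2843

£21.28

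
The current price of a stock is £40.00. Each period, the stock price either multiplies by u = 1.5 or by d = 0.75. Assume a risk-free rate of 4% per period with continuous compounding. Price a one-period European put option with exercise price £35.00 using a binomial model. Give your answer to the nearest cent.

£2.94

Risk-neutral probability p = (e^0.04 − 0.75)/(1.5 − 0.75) = 0.2908/0.7500 = 0.3877
Terminal stock prices: S_u = 60, S_d = 30
Terminal payoffs (K − S): max(-25, 0) = 0, max(5, 0) = 5
Node 0 (S = 40): V_0 = e^(−0.04)·[0.3877·0.0000 + 0.6123·5.0000] = 2.9412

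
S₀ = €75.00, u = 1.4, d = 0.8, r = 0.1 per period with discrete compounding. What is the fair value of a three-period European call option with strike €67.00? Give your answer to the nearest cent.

€27.35

Risk-neutral probability p = (1 + 0.1 − 0.8)/(1.4 − 0.8) = 0.3000/0.6000 = 0.5000
Terminal stock prices: S_uuu = 205.8, S_uud = 117.6, S_udd = 67.2, S_ddd = 38.4
Terminal payoffs (S − K): max(138.8, 0) = 138.8, max(50.6, 0) = 50.6, max(0.2, 0) = 0.2, max(-28.6, 0) = 0
Node uu (S = 147): V_uu = 1/1.1·[0.5000·138.8000 + 0.5000·50.6000] = 86.0909
Node ud (S = 84): V_ud = 1/1.1·[0.5000·50.6000 + 0.5000·0.2000] = 23.0909
Node dd (S = 48): V_dd = 1/1.1·[0.5000·0.2000 + 0.5000·0.0000] = 0.0909
Node u (S = 105): V_u = 1/1.1·[0.5000·86.0909 + 0.5000·23.0909] = 49.6281
Node d (S = 60): V_d = 1/1.1·[0.5000·23.0909 + 0.5000·0.0909] = 10.5372
Node 0 (S = 75): V_0 = 1/1.1·[0.5000·49.6281 + 0.5000·10.5372] = 27.3479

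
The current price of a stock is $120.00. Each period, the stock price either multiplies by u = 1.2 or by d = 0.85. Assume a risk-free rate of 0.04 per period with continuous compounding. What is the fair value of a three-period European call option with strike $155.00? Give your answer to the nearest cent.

$7.52

Risk-neutral probability p = (e^0.04 − 0.85)/(1.2 − 0.85) = 0.1908/0.3500 = 0.5452
Terminal stock prices: S_uuu = 207.4, S_uud = 146.9, S_udd = 104, S_ddd = 73.69
Terminal payoffs (S − K): max(52.36, 0) = 52.36, max(-8.12, 0) = 0, max(-50.96, 0) = 0, max(-81.31, 0) = 0
Node uu (S = 172.8): V_uu = e^(−0.04)·[0.5452·52.3600 + 0.4548·0.0000] = 27.4260
Node ud (S = 122.4): V_ud = e^(−0.04)·[0.5452·0.0000 + 0.4548·0.0000] = 0.0000
Node dd (S = 86.7): V_dd = e^(−0.04)·[0.5452·0.0000 + 0.4548·0.0000] = 0.0000
Node u (S = 144): V_u = e^(−0.04)·[0.5452·27.4260 + 0.4548·0.0000] = 14.3657
Node d (S = 102): V_d = e^(−0.04)·[0.5452·0.0000 + 0.4548·0.0000] = 0.0000
Node 0 (S = 120): V_0 = e^(−0.04)·[0.5452·14.3657 + 0.4548·0.0000] = 7.5247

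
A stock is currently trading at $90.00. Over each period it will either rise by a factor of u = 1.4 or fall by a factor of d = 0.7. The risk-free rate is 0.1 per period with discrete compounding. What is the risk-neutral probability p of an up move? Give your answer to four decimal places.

p = 0.5714

Risk-neutral probability p = (1 + 0.1 − 0.7)/(1.4 − 0.7) = 0.4000/0.7000 = 0.5714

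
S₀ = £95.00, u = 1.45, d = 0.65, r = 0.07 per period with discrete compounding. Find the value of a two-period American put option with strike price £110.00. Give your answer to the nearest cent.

£25.88

Risk-neutral probability p = (1 + 0.07 − 0.65)/(1.45 − 0.65) = 0.4200/0.8000 = 0.5250
Terminal stock prices: S_uu = 199.7, S_ud = 89.54, S_dd = 40.14
Terminal payoffs (K − S): max(-89.74, 0) = 0, max(20.46, 0) = 20.46, max(69.86, 0) = 69.86
Node u (S = 137.8): continuation = 1/1.07·[0.5250·0.0000 + 0.4750·20.4625] = 9.0838; exercise value = 0.0000 ≤ continuation, so V_u = 9.0838
Node d (S = 61.75): continuation = 1/1.07·[0.5250·20.4625 + 0.4750·69.8625] = 41.0537; exercise value = 48.2500 > continuation, so V_d = 48.2500 (exercise)
Node 0 (S = 95): continuation = 1/1.07·[0.5250·9.0838 + 0.4750·48.2500] = 25.8764; exercise value = 15.0000 ≤ continuation, so V_0 = 25.8764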